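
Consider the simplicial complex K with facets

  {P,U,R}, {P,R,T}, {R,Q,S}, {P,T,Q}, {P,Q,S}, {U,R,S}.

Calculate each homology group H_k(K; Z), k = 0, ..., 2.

H_0 = Z,  H_1 = Z,  H_2 = 0.

We work with the vertex ordering P < Q < R < S < T < U. The simplices of K, each written with vertices in increasing order, are:

  0-simplices (6): P, Q, R, S, T, U
  1-simplices (12): PQ, PR, PS, PT, PU, QR, QS, QT, RS, RT, RU, SU
  2-simplices (6): PQS, PQT, PRT, PRU, QRS, RSU

Hence C_0 ≅ Z^6, C_1 ≅ Z^12, C_2 ≅ Z^6.

Boundary ∂_1: C_1 → C_0 maps an edge to its endpoints' difference, ∂[p,q] = q − p. For instance
  ∂PT = T − P.
The resulting 6×12 matrix has rank 5, and its Smith normal form has invariant factors (1,1,1,1,1).

∂_2: C_2 → C_1 maps a triangle to the signed sum of its edges. For instance
  ∂QRS = RS − QS + QR,
  ∂PRU = RU − PU + PR.
As a 12×6 matrix over Z this has rank 6, with invariant factors (1,1,1,1,1,1).

Reading off H_k = ker ∂_k / im ∂_{k+1}:

  H_0: rank C_0 − rank ∂_1 = 6 − 5 = 1, and the invariant factors of ∂_1 are all 1, so H_0 ≅ Z.
  H_1: rank ker ∂_1 − rank ∂_2 = (12 − 5) − 6 = 1, and the invariant factors of ∂_2 are all 1, so H_1 ≅ Z.
  H_2: rank ker ∂_2 − rank ∂_3 = (6 − 6) − 0 = 0, and there is no ∂_3, so H_2 ≅ 0.

(K is a triangulation of the cylinder S^1 x I.)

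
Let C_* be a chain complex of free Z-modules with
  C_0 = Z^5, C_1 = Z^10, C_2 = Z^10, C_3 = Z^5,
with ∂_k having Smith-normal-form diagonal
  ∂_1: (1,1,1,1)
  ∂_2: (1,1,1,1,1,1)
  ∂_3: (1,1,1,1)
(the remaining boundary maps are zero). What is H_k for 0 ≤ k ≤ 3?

H_0: b_0 = 5 − 0 − 4 = 1; torsion from ∂_1 factors > 1: none. So H_0 = Z.
H_1: b_1 = 10 − 4 − 6 = 0; torsion from ∂_2 factors > 1: none. So H_1 = 0.
H_2: b_2 = 10 − 6 − 4 = 0; torsion from ∂_3 factors > 1: none. So H_2 = 0.
H_3: b_3 = 5 − 4 − 0 = 1; torsion from ∂_4 factors > 1: none. So H_3 = Z.

H_0 = Z,  H_1 = 0,  H_2 = 0,  H_3 = Z.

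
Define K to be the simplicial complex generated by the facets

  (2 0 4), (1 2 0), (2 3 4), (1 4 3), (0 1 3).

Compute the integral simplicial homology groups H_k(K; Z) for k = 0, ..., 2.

Order the vertices as 0 < 1 < 2 < 3 < 4. Listing each simplex with vertices in this order, K has dimension 2 with simplices:

  0-simplices (5): [0], [1], [2], [3], [4]
  1-simplices (10): [0,1], [0,2], [0,3], [0,4], [1,2], [1,3], [1,4], [2,3], [2,4], [3,4]
  2-simplices (5): [0,1,2], [0,1,3], [0,2,4], [1,3,4], [2,3,4]

giving chain groups C_0 ≅ Z^5, C_1 ≅ Z^10, C_2 ≅ Z^5.

Boundary ∂_1: C_1 → C_0 sends each edge [p,q] (with p < q) to q − p. For instance
  ∂[3,4] = [4] − [3].
The 5×10 boundary matrix has rank 4 and Smith normal form diag(1,1,1,1).

∂_2: C_2 → C_1 sends each 2-simplex [p,q,r] to [q,r] − [p,r] + [p,q]. For instance
  ∂[0,1,3] = [1,3] − [0,3] + [0,1],
  ∂[0,1,2] = [1,2] − [0,2] + [0,1].
The resulting 10×5 matrix has rank 5, and its Smith normal form has invariant factors (1,1,1,1,1).

Reading off H_k = ker ∂_k / im ∂_{k+1}:

  H_0: rank C_0 − rank ∂_1 = 5 − 4 = 1, and the invariant factors of ∂_1 are all 1, so H_0 = Z.
  H_1: rank ker ∂_1 − rank ∂_2 = (10 − 4) − 5 = 1, and the invariant factors of ∂_2 are all 1, so H_1 = Z.
  H_2: rank ker ∂_2 − rank ∂_3 = (5 − 5) − 0 = 0, and there is no ∂_3, so H_2 = 0.

H_0 ≅ Z,  H_1 ≅ Z,  H_2 = 0.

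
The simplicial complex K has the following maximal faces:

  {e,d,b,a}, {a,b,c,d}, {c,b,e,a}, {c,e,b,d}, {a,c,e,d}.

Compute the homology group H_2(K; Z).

H_2 = 0.

Take the total order a < b < c < d < e on the vertex set. Then K (dimension 3) consists of the simplices:

  0-simplices (5): a, b, c, d, e
  1-simplices (10): ab, ac, ad, ae, bc, bd, be, cd, ce, de
  2-simplices (10): abc, abd, abe, acd, ace, ade, bcd, bce, bde, cde
  3-simplices (5): abcd, abce, abde, acde, bcde

so the chain groups are C_0 ≅ Z^5, C_1 ≅ Z^10, C_2 ≅ Z^10, C_3 ≅ Z^5.

The boundary map ∂_1: C_1 → C_0 sends each edge [p,q] (with p < q) to q − p. For instance
  ∂bc = c − b.
This gives a 5×10 integer matrix of rank 4; reducing to Smith normal form yields diagonal entries (1,1,1,1).

Boundary ∂_2: C_2 → C_1 acts by ∂[p,q,r] = [q,r] − [p,r] + [p,q]. For instance
  ∂abc = bc − ac + ab,
  ∂bcd = cd − bd + bc.
As a 10×10 matrix over Z this has rank 6, with invariant factors (1,1,1,1,1,1).

Boundary ∂_3: C_3 → C_2 sends each 3-simplex σ to the alternating sum Σ_i (−1)^i (σ with its i-th vertex removed). For instance
  ∂abcd = bcd − acd + abd − abc,
  ∂bcde = cde − bde + bce − bcd.
As a 10×5 matrix over Z this has rank 4, with invariant factors (1,1,1,1).

Now H_k = ker ∂_k / im ∂_{k+1}, so:

  H_2: rank ker ∂_2 − rank ∂_3 = (10 − 6) − 4 = 0, and the invariant factors of ∂_3 are all 1, so H_2 = 0.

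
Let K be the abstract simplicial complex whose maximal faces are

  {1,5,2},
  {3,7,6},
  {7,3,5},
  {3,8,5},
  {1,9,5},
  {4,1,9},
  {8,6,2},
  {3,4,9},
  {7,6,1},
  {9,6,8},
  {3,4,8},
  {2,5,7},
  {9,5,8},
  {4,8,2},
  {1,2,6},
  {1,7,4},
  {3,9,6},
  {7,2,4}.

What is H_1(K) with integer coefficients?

Order the vertices as 1 < 2 < 3 < 4 < 5 < 6 < 7 < 8 < 9. Listing each simplex with vertices in this order, K has dimension 2 with simplices:

  0-simplices (9): [1], [2], [3], [4], [5], [6], [7], [8], [9]
  1-simplices (27): (27 of them)
  2-simplices (18): [1,2,5], [1,2,6], [1,4,7], [1,4,9], [1,5,9], [1,6,7], [2,4,7], [2,4,8], [2,5,7], [2,6,8], [3,4,8], [3,4,9], [3,5,7], [3,5,8], [3,6,7], [3,6,9], [5,8,9], [6,8,9]

Hence C_0 ≅ Z^9, C_1 ≅ Z^27, C_2 ≅ Z^18.

∂_1: C_1 → C_0 is given by ∂[p,q] = [q] − [p]. For instance
  ∂[2,8] = [8] − [2].
The 9×27 boundary matrix has rank 8 and Smith normal form diag(1,1,1,1,1,1,1,1).

∂_2: C_2 → C_1 acts by ∂[p,q,r] = [q,r] − [p,r] + [p,q]. For instance
  ∂[2,4,7] = [4,7] − [2,7] + [2,4],
  ∂[6,8,9] = [8,9] − [6,9] + [6,8].
The resulting 27×18 matrix has rank 18, and its Smith normal form has invariant factors (1,1,1,1,1,1,1,1,1,1,1,1,1,1,1,1,1,2).

Reading off H_k = ker ∂_k / im ∂_{k+1}:

  H_1: rank ker ∂_1 − rank ∂_2 = (27 − 8) − 18 = 1, and ∂_2 has invariant factor 2 > 1, so H_1 ≅ Z ⊕ Z/2Z.

(K is a triangulation of the Klein bottle.)

H_1 = Z ⊕ Z/2Z.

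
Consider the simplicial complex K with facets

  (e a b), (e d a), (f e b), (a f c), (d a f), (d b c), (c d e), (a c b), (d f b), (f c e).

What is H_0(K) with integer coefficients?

We work with the vertex ordering a < b < c < d < e < f. The simplices of K, each written with vertices in increasing order, are:

  0-simplices (6): a, b, c, d, e, f
  1-simplices (15): ab, ac, ad, ae, af, bc, bd, be, bf, cd, ce, cf, de, df, ef
  2-simplices (10): abc, abe, acf, ade, adf, bcd, bdf, bef, cde, cef

giving chain groups C_0 ≅ Z^6, C_1 ≅ Z^15, C_2 ≅ Z^10.

The boundary map ∂_1: C_1 → C_0 sends each edge [p,q] (with p < q) to q − p. For instance
  ∂be = e − b.
This gives a 6×15 integer matrix of rank 5; reducing to Smith normal form yields diagonal entries (1,1,1,1,1).

The boundary map ∂_2: C_2 → C_1 maps a triangle to the signed sum of its edges. For instance
  ∂bdf = df − bf + bd,
  ∂cef = ef − cf + ce.
As a 15×10 matrix over Z this has rank 10, with invariant factors (1,1,1,1,1,1,1,1,1,2).

From H_k ≅ ker(∂_k) / im(∂_{k+1}) we obtain:

  H_0: rank C_0 − rank ∂_1 = 6 − 5 = 1, and the invariant factors of ∂_1 are all 1, so H_0 ≅ Z.

H_0 = Z.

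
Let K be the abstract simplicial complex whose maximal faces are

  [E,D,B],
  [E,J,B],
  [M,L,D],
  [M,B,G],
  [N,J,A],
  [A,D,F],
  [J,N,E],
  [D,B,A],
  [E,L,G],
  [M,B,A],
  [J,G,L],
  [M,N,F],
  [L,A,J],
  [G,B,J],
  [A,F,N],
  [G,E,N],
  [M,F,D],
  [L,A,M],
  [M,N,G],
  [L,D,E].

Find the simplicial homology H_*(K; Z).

K has 10 vertices, 30 edges, 20 triangles.
rank ∂_0 = 0, rank ∂_1 = 9 ⇒ b_0 = 10 − 0 − 9 = 1; all invariant factors of ∂_1 are 1 so no torsion. So H_0 ≅ Z.
rank ∂_1 = 9, rank ∂_2 = 20 ⇒ b_1 = 30 − 9 − 20 = 1; ∂_2 has invariant factor(s) [2] giving torsion. So H_1 ≅ Z ⊕ Z/2Z.
rank ∂_2 = 20, rank ∂_3 = 0 ⇒ b_2 = 20 − 20 − 0 = 0. So H_2 ≅ 0.

H_0 ≅ Z,  H_1 ≅ Z ⊕ Z/2Z,  H_2 = 0.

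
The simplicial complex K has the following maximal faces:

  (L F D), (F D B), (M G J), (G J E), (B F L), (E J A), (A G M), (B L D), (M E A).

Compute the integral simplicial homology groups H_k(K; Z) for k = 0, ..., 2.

We work with the vertex ordering A < B < D < E < F < G < J < L < M. The simplices of K, each written with vertices in increasing order, are:

  0-simplices (9): A, B, D, E, F, G, J, L, M
  1-simplices (16): AE, AG, AJ, AM, BD, BF, BL, DF, DL, EG, EJ, EM, FL, GJ, GM, JM
  2-simplices (9): AEJ, AEM, AGM, BDF, BDL, BFL, DFL, EGJ, GJM

so the chain groups are C_0 ≅ Z^9, C_1 ≅ Z^16, C_2 ≅ Z^9.

Boundary ∂_1: C_1 → C_0 maps an edge to its endpoints' difference, ∂[p,q] = q − p.
The resulting 9×16 matrix has rank 7, and its Smith normal form has invariant factors (1,1,1,1,1,1,1).

The boundary map ∂_2: C_2 → C_1 sends each 2-simplex [p,q,r] to [q,r] − [p,r] + [p,q]. For instance
  ∂GJM = JM − GM + GJ,
  ∂EGJ = GJ − EJ + EG.
As a 16×9 matrix over Z this has rank 8, with invariant factors (1,1,1,1,1,1,1,1).

Computing H_k = (kernel of ∂_k) / (image of ∂_{k+1}):

  H_0: rank C_0 − rank ∂_1 = 9 − 7 = 2, and the invariant factors of ∂_1 are all 1, so H_0 ≅ Z^2.
  H_1: rank ker ∂_1 − rank ∂_2 = (16 − 7) − 8 = 1, and the invariant factors of ∂_2 are all 1, so H_1 ≅ Z.
  H_2: rank ker ∂_2 − rank ∂_3 = (9 − 8) − 0 = 1, and there is no ∂_3, so H_2 ≅ Z.

(K is a triangulation of the disjoint union of the 2-sphere S^2 and the Möbius band.)

H_0 = Z^2,  H_1 = Z,  H_2 = Z.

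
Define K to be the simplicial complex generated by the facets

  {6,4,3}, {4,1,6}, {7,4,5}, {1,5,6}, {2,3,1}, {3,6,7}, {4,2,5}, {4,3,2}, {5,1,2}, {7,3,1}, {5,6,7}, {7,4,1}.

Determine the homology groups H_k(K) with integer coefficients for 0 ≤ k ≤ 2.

Take the total order 1 < 2 < 3 < 4 < 5 < 6 < 7 on the vertex set. Then K (dimension 2) consists of the simplices:

  0-simplices (7): [1], [2], [3], [4], [5], [6], [7]
  1-simplices (18): [1,2], [1,3], [1,4], [1,5], [1,6], [1,7], [2,3], [2,4], [2,5], [3,4], [3,6], [3,7], [4,5], [4,6], [4,7], [5,6], [5,7], [6,7]
  2-simplices (12): [1,2,3], [1,2,5], [1,3,7], [1,4,6], [1,4,7], [1,5,6], [2,3,4], [2,4,5], [3,4,6], [3,6,7], [4,5,7], [5,6,7]

giving chain groups C_0 ≅ Z^7, C_1 ≅ Z^18, C_2 ≅ Z^12.

Boundary ∂_1: C_1 → C_0 maps an edge to its endpoints' difference, ∂[p,q] = q − p. For instance
  ∂[2,4] = [4] − [2].
The 7×18 boundary matrix has rank 6 and Smith normal form diag(1,1,1,1,1,1).

∂_2: C_2 → C_1 sends each 2-simplex [p,q,r] to [q,r] − [p,r] + [p,q]. For instance
  ∂[1,3,7] = [3,7] − [1,7] + [1,3],
  ∂[1,4,7] = [4,7] − [1,7] + [1,4].
The resulting 18×12 matrix has rank 12, and its Smith normal form has invariant factors (1,1,1,1,1,1,1,1,1,1,1,2).

Reading off H_k = ker ∂_k / im ∂_{k+1}:

  H_0: rank C_0 − rank ∂_1 = 7 − 6 = 1, and the invariant factors of ∂_1 are all 1, so H_0 ≅ Z.
  H_1: rank ker ∂_1 − rank ∂_2 = (18 − 6) − 12 = 0, and ∂_2 has invariant factor 2 > 1, so H_1 ≅ Z/2Z.
  H_2: rank ker ∂_2 − rank ∂_3 = (12 − 12) − 0 = 0, and there is no ∂_3, so H_2 ≅ 0.

(K is a triangulation of the real projective plane RP^2.)

H_0 = Z,  H_1 = Z/2Z,  H_2 = 0.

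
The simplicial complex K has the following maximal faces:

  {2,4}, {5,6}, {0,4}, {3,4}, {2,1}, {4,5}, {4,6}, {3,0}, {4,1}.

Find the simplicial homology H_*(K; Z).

Fix the vertex order 0 < 1 < 2 < 3 < 4 < 5 < 6 and write every simplex with vertices in increasing order. Then dim K = 1 and the simplices of K are:

  0-simplices (7): [0], [1], [2], [3], [4], [5], [6]
  1-simplices (9): [0,3], [0,4], [1,2], [1,4], [2,4], [3,4], [4,5], [4,6], [5,6]

giving chain groups C_0 ≅ Z^7, C_1 ≅ Z^9.

Boundary ∂_1: C_1 → C_0 maps an edge to its endpoints' difference, ∂[p,q] = q − p. For instance
  ∂[1,2] = [2] − [1].
As a 7×9 matrix over Z this has rank 6, with invariant factors (1,1,1,1,1,1).

Reading off H_k = ker ∂_k / im ∂_{k+1}:

  H_0: rank C_0 − rank ∂_1 = 7 − 6 = 1, and the invariant factors of ∂_1 are all 1, so H_0 = Z.
  H_1: rank ker ∂_1 − rank ∂_2 = (9 − 6) − 0 = 3, and there is no ∂_2, so H_1 = Z^3.

H_0 = Z,  H_1 = Z^3.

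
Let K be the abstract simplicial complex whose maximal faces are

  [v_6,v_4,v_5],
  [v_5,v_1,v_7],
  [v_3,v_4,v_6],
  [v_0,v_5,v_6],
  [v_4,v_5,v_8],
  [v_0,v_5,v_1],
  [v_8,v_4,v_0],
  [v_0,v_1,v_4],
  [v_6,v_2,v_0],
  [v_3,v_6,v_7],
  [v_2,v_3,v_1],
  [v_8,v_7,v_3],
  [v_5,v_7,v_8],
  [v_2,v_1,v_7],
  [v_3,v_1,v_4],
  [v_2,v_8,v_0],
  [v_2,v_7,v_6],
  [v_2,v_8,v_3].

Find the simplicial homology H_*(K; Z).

H_0 ≅ Z,  H_1 ≅ Z ⊕ Z/2Z,  H_2 = 0.

Order the vertices as v_0 < v_1 < v_2 < v_3 < v_4 < v_5 < v_6 < v_7 < v_8. Listing each simplex with vertices in this order, K has dimension 2 with simplices:

  0-simplices (9): [v_0], [v_1], [v_2], [v_3], [v_4], [v_5], [v_6], [v_7], [v_8]
  1-simplices (27): (27 of them)
  2-simplices (18): (18 of them)

so the chain groups are C_0 ≅ Z^9, C_1 ≅ Z^27, C_2 ≅ Z^18.

The boundary map ∂_1: C_1 → C_0 is given by ∂[p,q] = [q] − [p]. For instance
  ∂[v_2,v_8] = [v_8] − [v_2].
The 9×27 boundary matrix has rank 8 and Smith normal form diag(1,1,1,1,1,1,1,1).

∂_2: C_2 → C_1 sends each 2-simplex [p,q,r] to [q,r] − [p,r] + [p,q]. For instance
  ∂[v_3,v_4,v_6] = [v_4,v_6] − [v_3,v_6] + [v_3,v_4],
  ∂[v_0,v_2,v_6] = [v_2,v_6] − [v_0,v_6] + [v_0,v_2].
The 27×18 boundary matrix has rank 18 and Smith normal form diag(1,1,1,1,1,1,1,1,1,1,1,1,1,1,1,1,1,2).

Computing H_k = (kernel of ∂_k) / (image of ∂_{k+1}):

  H_0: rank C_0 − rank ∂_1 = 9 − 8 = 1, and the invariant factors of ∂_1 are all 1, so H_0 = Z.
  H_1: rank ker ∂_1 − rank ∂_2 = (27 − 8) − 18 = 1, and ∂_2 has invariant factor 2 > 1, so H_1 = Z ⊕ Z/2Z.
  H_2: rank ker ∂_2 − rank ∂_3 = (18 − 18) − 0 = 0, and there is no ∂_3, so H_2 = 0.

As a check, the Euler characteristic is 9 − 27 + 18 = 0, which agrees with 1 − 1 + 0 = 0.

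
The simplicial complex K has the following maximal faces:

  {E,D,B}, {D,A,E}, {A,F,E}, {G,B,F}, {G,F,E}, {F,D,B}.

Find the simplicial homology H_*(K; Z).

K has 6 vertices, 12 edges, 6 triangles.
rank ∂_0 = 0, rank ∂_1 = 5 ⇒ b_0 = 6 − 0 − 5 = 1; all invariant factors of ∂_1 are 1 so no torsion. So H_0 = Z.
rank ∂_1 = 5, rank ∂_2 = 6 ⇒ b_1 = 12 − 5 − 6 = 1; all invariant factors of ∂_2 are 1 so no torsion. So H_1 = Z.
rank ∂_2 = 6, rank ∂_3 = 0 ⇒ b_2 = 6 − 6 − 0 = 0. So H_2 = 0.

H_0 = Z,  H_1 = Z,  H_2 = 0.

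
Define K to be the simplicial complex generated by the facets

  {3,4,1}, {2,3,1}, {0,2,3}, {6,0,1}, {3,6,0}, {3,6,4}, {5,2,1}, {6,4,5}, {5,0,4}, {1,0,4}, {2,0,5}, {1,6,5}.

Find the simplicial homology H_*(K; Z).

Take the total order 0 < 1 < 2 < 3 < 4 < 5 < 6 on the vertex set. Then K (dimension 2) consists of the simplices:

  0-simplices (7): [0], [1], [2], [3], [4], [5], [6]
  1-simplices (18): [0,1], [0,2], [0,3], [0,4], [0,5], [0,6], [1,2], [1,3], [1,4], [1,5], [1,6], [2,3], [2,5], [3,4], [3,6], [4,5], [4,6], [5,6]
  2-simplices (12): [0,1,4], [0,1,6], [0,2,3], [0,2,5], [0,3,6], [0,4,5], [1,2,3], [1,2,5], [1,3,4], [1,5,6], [3,4,6], [4,5,6]

so the chain groups are C_0 ≅ Z^7, C_1 ≅ Z^18, C_2 ≅ Z^12.

∂_1: C_1 → C_0 maps an edge to its endpoints' difference, ∂[p,q] = q − p.
As a 7×18 matrix over Z this has rank 6, with invariant factors (1,1,1,1,1,1).

Boundary ∂_2: C_2 → C_1 sends each 2-simplex [p,q,r] to [q,r] − [p,r] + [p,q]. For instance
  ∂[3,4,6] = [4,6] − [3,6] + [3,4],
  ∂[1,5,6] = [5,6] − [1,6] + [1,5].
The resulting 18×12 matrix has rank 12, and its Smith normal form has invariant factors (1,1,1,1,1,1,1,1,1,1,1,2).

Reading off H_k = ker ∂_k / im ∂_{k+1}:

  H_0: rank C_0 − rank ∂_1 = 7 − 6 = 1, and the invariant factors of ∂_1 are all 1, so H_0 ≅ Z.
  H_1: rank ker ∂_1 − rank ∂_2 = (18 − 6) − 12 = 0, and ∂_2 has invariant factor 2 > 1, so H_1 ≅ Z/2.
  H_2: rank ker ∂_2 − rank ∂_3 = (12 − 12) − 0 = 0, and there is no ∂_3, so H_2 ≅ 0.

(K is a triangulation of the real projective plane RP^2.)

H_0 ≅ Z,  H_1 ≅ Z/2,  H_2 = 0.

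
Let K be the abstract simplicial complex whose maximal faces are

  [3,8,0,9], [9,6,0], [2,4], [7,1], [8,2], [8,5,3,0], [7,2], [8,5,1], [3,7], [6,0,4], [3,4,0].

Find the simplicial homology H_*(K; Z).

Take the total order 0 < 1 < 2 < 3 < 4 < 5 < 6 < 7 < 8 < 9 on the vertex set. Then K (dimension 3) consists of the simplices:

  0-simplices (10): [0], [1], [2], [3], [4], [5], [6], [7], [8], [9]
  1-simplices (21): [0,3], [0,4], [0,5], [0,6], [0,8], [0,9], [1,5], [1,7], [1,8], [2,4], [2,7], [2,8], [3,4], [3,5], [3,7], [3,8], [3,9], [4,6], [5,8], [6,9], [8,9]
  2-simplices (11): [0,3,4], [0,3,5], [0,3,8], [0,3,9], [0,4,6], [0,5,8], [0,6,9], [0,8,9], [1,5,8], [3,5,8], [3,8,9]
  3-simplices (2): [0,3,5,8], [0,3,8,9]

Hence C_0 ≅ Z^10, C_1 ≅ Z^21, C_2 ≅ Z^11, C_3 ≅ Z^2.

Boundary ∂_1: C_1 → C_0 sends each edge [p,q] (with p < q) to q − p. For instance
  ∂[8,9] = [9] − [8].
This gives a 10×21 integer matrix of rank 9; reducing to Smith normal form yields diagonal entries (1,1,1,1,1,1,1,1,1).

Boundary ∂_2: C_2 → C_1 sends each 2-simplex [p,q,r] to [q,r] − [p,r] + [p,q]. For instance
  ∂[3,8,9] = [8,9] − [3,9] + [3,8],
  ∂[0,3,9] = [3,9] − [0,9] + [0,3].
The 21×11 boundary matrix has rank 9 and Smith normal form diag(1,1,1,1,1,1,1,1,1).

∂_3: C_3 → C_2 sends each 3-simplex σ to the alternating sum Σ_i (−1)^i (σ with its i-th vertex removed). For instance
  ∂[0,3,8,9] = [3,8,9] − [0,8,9] + [0,3,9] − [0,3,8],
  ∂[0,3,5,8] = [3,5,8] − [0,5,8] + [0,3,8] − [0,3,5].
The 11×2 boundary matrix has rank 2 and Smith normal form diag(1,1).

Now H_k = ker ∂_k / im ∂_{k+1}, so:

  H_0: rank C_0 − rank ∂_1 = 10 − 9 = 1, and the invariant factors of ∂_1 are all 1, so H_0 = Z.
  H_1: rank ker ∂_1 − rank ∂_2 = (21 − 9) − 9 = 3, and the invariant factors of ∂_2 are all 1, so H_1 = Z^3.
  H_2: rank ker ∂_2 − rank ∂_3 = (11 − 9) − 2 = 0, and the invariant factors of ∂_3 are all 1, so H_2 = 0.
  H_3: rank ker ∂_3 − rank ∂_4 = (2 − 2) − 0 = 0, and there is no ∂_4, so H_3 = 0.

H_0 = Z,  H_1 = Z^3,  H_2 = 0,  H_3 = 0.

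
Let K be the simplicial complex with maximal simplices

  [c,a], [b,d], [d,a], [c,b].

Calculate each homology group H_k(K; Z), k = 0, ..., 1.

H_0 = Z,  H_1 = Z.

Fix the vertex order a < b < c < d and write every simplex with vertices in increasing order. Then dim K = 1 and the simplices of K are:

  0-simplices (4): a, b, c, d
  1-simplices (4): ac, ad, bc, bd

so the chain groups are C_0 ≅ Z^4, C_1 ≅ Z^4.

Boundary ∂_1: C_1 → C_0 maps an edge to its endpoints' difference, ∂[p,q] = q − p. For instance
  ∂ac = c − a.
The resulting 4×4 matrix has rank 3, and its Smith normal form has invariant factors (1,1,1).

Reading off H_k = ker ∂_k / im ∂_{k+1}:

  H_0: rank C_0 − rank ∂_1 = 4 − 3 = 1, and the invariant factors of ∂_1 are all 1, so H_0 = Z.
  H_1: rank ker ∂_1 − rank ∂_2 = (4 − 3) − 0 = 1, and there is no ∂_2, so H_1 = Z.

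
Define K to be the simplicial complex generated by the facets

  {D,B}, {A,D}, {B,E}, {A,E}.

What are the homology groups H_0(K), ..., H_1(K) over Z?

Take the total order A < B < D < E on the vertex set. Then K (dimension 1) consists of the simplices:

  0-simplices (4): A, B, D, E
  1-simplices (4): AD, AE, BD, BE

so the chain groups are C_0 ≅ Z^4, C_1 ≅ Z^4.

∂_1: C_1 → C_0 maps an edge to its endpoints' difference, ∂[p,q] = q − p. For instance
  ∂AE = E − A.
The 4×4 boundary matrix has rank 3 and Smith normal form diag(1,1,1).

Computing H_k = (kernel of ∂_k) / (image of ∂_{k+1}):

  H_0: rank C_0 − rank ∂_1 = 4 − 3 = 1, and the invariant factors of ∂_1 are all 1, so H_0 = Z.
  H_1: rank ker ∂_1 − rank ∂_2 = (4 − 3) − 0 = 1, and there is no ∂_2, so H_1 = Z.

H_0 ≅ Z,  H_1 ≅ Z.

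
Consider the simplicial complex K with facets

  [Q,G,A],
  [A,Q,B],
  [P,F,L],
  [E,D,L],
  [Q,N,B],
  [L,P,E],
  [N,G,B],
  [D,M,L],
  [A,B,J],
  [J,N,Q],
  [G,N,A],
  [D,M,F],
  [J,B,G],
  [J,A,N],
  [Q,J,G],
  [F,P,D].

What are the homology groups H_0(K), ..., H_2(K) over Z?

H_0 = Z^2,  H_1 = Z ⊕ Z/2,  H_2 = 0.

K has 12 vertices, 27 edges, 16 triangles.
rank ∂_0 = 0, rank ∂_1 = 10 ⇒ b_0 = 12 − 0 − 10 = 2; all invariant factors of ∂_1 are 1 so no torsion. So H_0 = Z^2.
rank ∂_1 = 10, rank ∂_2 = 16 ⇒ b_1 = 27 − 10 − 16 = 1; ∂_2 has invariant factor(s) [2] giving torsion. So H_1 = Z ⊕ Z/2.
rank ∂_2 = 16, rank ∂_3 = 0 ⇒ b_2 = 16 − 16 − 0 = 0. So H_2 = 0.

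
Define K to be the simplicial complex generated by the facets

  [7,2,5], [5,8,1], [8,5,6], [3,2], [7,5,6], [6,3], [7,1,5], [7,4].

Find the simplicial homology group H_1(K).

H_1 = Z.

K has 8 vertices, 13 edges, 5 triangles.
rank ∂_1 = 7, rank ∂_2 = 5 ⇒ b_1 = 13 − 7 − 5 = 1; all invariant factors of ∂_2 are 1 so no torsion. So H_1 ≅ Z.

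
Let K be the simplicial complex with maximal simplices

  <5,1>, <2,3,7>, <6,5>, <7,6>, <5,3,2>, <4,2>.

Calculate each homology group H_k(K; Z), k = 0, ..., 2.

H_0 = Z,  H_1 = Z,  H_2 = 0.

We work with the vertex ordering 1 < 2 < 3 < 4 < 5 < 6 < 7. The simplices of K, each written with vertices in increasing order, are:

  0-simplices (7): [1], [2], [3], [4], [5], [6], [7]
  1-simplices (9): [1,5], [2,3], [2,4], [2,5], [2,7], [3,5], [3,7], [5,6], [6,7]
  2-simplices (2): [2,3,5], [2,3,7]

so the chain groups are C_0 ≅ Z^7, C_1 ≅ Z^9, C_2 ≅ Z^2.

Boundary ∂_1: C_1 → C_0 is given by ∂[p,q] = [q] − [p]. For instance
  ∂[1,5] = [5] − [1].
This gives a 7×9 integer matrix of rank 6; reducing to Smith normal form yields diagonal entries (1,1,1,1,1,1).

∂_2: C_2 → C_1 acts by ∂[p,q,r] = [q,r] − [p,r] + [p,q]. For instance
  ∂[2,3,7] = [3,7] − [2,7] + [2,3],
  ∂[2,3,5] = [3,5] − [2,5] + [2,3].
As a 9×2 matrix over Z this has rank 2, with invariant factors (1,1).

From H_k ≅ ker(∂_k) / im(∂_{k+1}) we obtain:

  H_0: rank C_0 − rank ∂_1 = 7 − 6 = 1, and the invariant factors of ∂_1 are all 1, so H_0 ≅ Z.
  H_1: rank ker ∂_1 − rank ∂_2 = (9 − 6) − 2 = 1, and the invariant factors of ∂_2 are all 1, so H_1 ≅ Z.
  H_2: rank ker ∂_2 − rank ∂_3 = (2 − 2) − 0 = 0, and there is no ∂_3, so H_2 ≅ 0.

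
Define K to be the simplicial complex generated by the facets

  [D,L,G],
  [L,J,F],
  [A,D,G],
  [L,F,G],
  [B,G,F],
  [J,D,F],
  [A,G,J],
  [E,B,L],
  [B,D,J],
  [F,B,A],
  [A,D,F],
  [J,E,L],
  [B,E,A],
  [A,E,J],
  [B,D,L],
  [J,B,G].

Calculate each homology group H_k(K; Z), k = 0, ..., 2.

Fix the vertex order A < B < D < E < F < G < J < L and write every simplex with vertices in increasing order. Then dim K = 2 and the simplices of K are:

  0-simplices (8): A, B, D, E, F, G, J, L
  1-simplices (24): AB, AD, AE, AF, AG, AJ, BD, BE, BF, BG, BJ, BL, DF, DG, DJ, DL, EJ, EL, FG, FJ, FL, GJ, GL, JL
  2-simplices (16): ABE, ABF, ADF, ADG, AEJ, AGJ, BDJ, BDL, BEL, BFG, BGJ, DFJ, DGL, EJL, FGL, FJL

so the chain groups are C_0 ≅ Z^8, C_1 ≅ Z^24, C_2 ≅ Z^16.

Boundary ∂_1: C_1 → C_0 sends each edge [p,q] (with p < q) to q − p. For instance
  ∂AD = D − A.
The 8×24 boundary matrix has rank 7 and Smith normal form diag(1,1,1,1,1,1,1).

∂_2: C_2 → C_1 sends each 2-simplex [p,q,r] to [q,r] − [p,r] + [p,q]. For instance
  ∂BDJ = DJ − BJ + BD,
  ∂BFG = FG − BG + BF.
The 24×16 boundary matrix has rank 15 and Smith normal form diag(1,1,1,1,1,1,1,1,1,1,1,1,1,1,1).

Now H_k = ker ∂_k / im ∂_{k+1}, so:

  H_0: rank C_0 − rank ∂_1 = 8 − 7 = 1, and the invariant factors of ∂_1 are all 1, so H_0 ≅ Z.
  H_1: rank ker ∂_1 − rank ∂_2 = (24 − 7) − 15 = 2, and the invariant factors of ∂_2 are all 1, so H_1 ≅ Z^2.
  H_2: rank ker ∂_2 − rank ∂_3 = (16 − 15) − 0 = 1, and there is no ∂_3, so H_2 ≅ Z.

As a check, the Euler characteristic is 8 − 24 + 16 = 0, which agrees with 1 − 2 + 1 = 0.
(K is a triangulation of the torus T^2.)

H_0 ≅ Z,  H_1 ≅ Z^2,  H_2 ≅ Z.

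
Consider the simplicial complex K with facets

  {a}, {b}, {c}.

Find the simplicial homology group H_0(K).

H_0 ≅ Z^3.

Fix the vertex order a < b < c and write every simplex with vertices in increasing order. Then dim K = 0 and the simplices of K are:

  0-simplices (3): a, b, c

giving chain groups C_0 ≅ Z^3.

Computing H_k = (kernel of ∂_k) / (image of ∂_{k+1}):

  H_0: rank C_0 − rank ∂_1 = 3 − 0 = 3, and there is no ∂_1, so H_0 = Z^3.

(K is a triangulation of a set of 3 points.)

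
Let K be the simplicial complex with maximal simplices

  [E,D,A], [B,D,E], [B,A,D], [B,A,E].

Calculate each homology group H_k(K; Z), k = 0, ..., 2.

H_0 = Z,  H_1 = 0,  H_2 = Z.

Take the total order A < B < D < E on the vertex set. Then K (dimension 2) consists of the simplices:

  0-simplices (4): A, B, D, E
  1-simplices (6): AB, AD, AE, BD, BE, DE
  2-simplices (4): ABD, ABE, ADE, BDE

Hence C_0 ≅ Z^4, C_1 ≅ Z^6, C_2 ≅ Z^4.

The boundary map ∂_1: C_1 → C_0 maps an edge to its endpoints' difference, ∂[p,q] = q − p. For instance
  ∂DE = E − D.
As a 4×6 matrix over Z this has rank 3, with invariant factors (1,1,1).

The boundary map ∂_2: C_2 → C_1 maps a triangle to the signed sum of its edges. For instance
  ∂ABD = BD − AD + AB,
  ∂ABE = BE − AE + AB.
The resulting 6×4 matrix has rank 3, and its Smith normal form has invariant factors (1,1,1).

Reading off H_k = ker ∂_k / im ∂_{k+1}:

  H_0: rank C_0 − rank ∂_1 = 4 − 3 = 1, and the invariant factors of ∂_1 are all 1, so H_0 ≅ Z.
  H_1: rank ker ∂_1 − rank ∂_2 = (6 − 3) − 3 = 0, and the invariant factors of ∂_2 are all 1, so H_1 ≅ 0.
  H_2: rank ker ∂_2 − rank ∂_3 = (4 − 3) − 0 = 1, and there is no ∂_3, so H_2 ≅ Z.

As a check, the Euler characteristic is 4 − 6 + 4 = 2, which agrees with 1 − 0 + 1 = 2.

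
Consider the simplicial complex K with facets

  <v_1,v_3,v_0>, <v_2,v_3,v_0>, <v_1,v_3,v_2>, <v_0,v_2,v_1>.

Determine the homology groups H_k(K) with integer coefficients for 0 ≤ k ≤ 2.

Take the total order v_0 < v_1 < v_2 < v_3 on the vertex set. Then K (dimension 2) consists of the simplices:

  0-simplices (4): [v_0], [v_1], [v_2], [v_3]
  1-simplices (6): [v_0,v_1], [v_0,v_2], [v_0,v_3], [v_1,v_2], [v_1,v_3], [v_2,v_3]
  2-simplices (4): [v_0,v_1,v_2], [v_0,v_1,v_3], [v_0,v_2,v_3], [v_1,v_2,v_3]

giving chain groups C_0 ≅ Z^4, C_1 ≅ Z^6, C_2 ≅ Z^4.

The boundary map ∂_1: C_1 → C_0 sends each edge [p,q] (with p < q) to q − p. For instance
  ∂[v_2,v_3] = [v_3] − [v_2].
As a 4×6 matrix over Z this has rank 3, with invariant factors (1,1,1).

∂_2: C_2 → C_1 sends each 2-simplex [p,q,r] to [q,r] − [p,r] + [p,q]. For instance
  ∂[v_0,v_1,v_3] = [v_1,v_3] − [v_0,v_3] + [v_0,v_1],
  ∂[v_0,v_2,v_3] = [v_2,v_3] − [v_0,v_3] + [v_0,v_2].
As a 6×4 matrix over Z this has rank 3, with invariant factors (1,1,1).

Reading off H_k = ker ∂_k / im ∂_{k+1}:

  H_0: rank C_0 − rank ∂_1 = 4 − 3 = 1, and the invariant factors of ∂_1 are all 1, so H_0 ≅ Z.
  H_1: rank ker ∂_1 − rank ∂_2 = (6 − 3) − 3 = 0, and the invariant factors of ∂_2 are all 1, so H_1 ≅ 0.
  H_2: rank ker ∂_2 − rank ∂_3 = (4 − 3) − 0 = 1, and there is no ∂_3, so H_2 ≅ Z.

As a check, the Euler characteristic is 4 − 6 + 4 = 2, which agrees with 1 − 0 + 1 = 2.

H_0 ≅ Z,  H_1 = 0,  H_2 ≅ Z.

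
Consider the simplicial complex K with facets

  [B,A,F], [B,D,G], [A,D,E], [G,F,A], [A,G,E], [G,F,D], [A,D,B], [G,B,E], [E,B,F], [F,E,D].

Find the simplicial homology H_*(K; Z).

Fix the vertex order A < B < D < E < F < G and write every simplex with vertices in increasing order. Then dim K = 2 and the simplices of K are:

  0-simplices (6): A, B, D, E, F, G
  1-simplices (15): AB, AD, AE, AF, AG, BD, BE, BF, BG, DE, DF, DG, EF, EG, FG
  2-simplices (10): ABD, ABF, ADE, AEG, AFG, BDG, BEF, BEG, DEF, DFG

so the chain groups are C_0 ≅ Z^6, C_1 ≅ Z^15, C_2 ≅ Z^10.

∂_1: C_1 → C_0 maps an edge to its endpoints' difference, ∂[p,q] = q − p.
The 6×15 boundary matrix has rank 5 and Smith normal form diag(1,1,1,1,1).

The boundary map ∂_2: C_2 → C_1 sends each 2-simplex [p,q,r] to [q,r] − [p,r] + [p,q]. For instance
  ∂AFG = FG − AG + AF,
  ∂BDG = DG − BG + BD.
As a 15×10 matrix over Z this has rank 10, with invariant factors (1,1,1,1,1,1,1,1,1,2).

Computing H_k = (kernel of ∂_k) / (image of ∂_{k+1}):

  H_0: rank C_0 − rank ∂_1 = 6 − 5 = 1, and the invariant factors of ∂_1 are all 1, so H_0 ≅ Z.
  H_1: rank ker ∂_1 − rank ∂_2 = (15 − 5) − 10 = 0, and ∂_2 has invariant factor 2 > 1, so H_1 ≅ Z_2.
  H_2: rank ker ∂_2 − rank ∂_3 = (10 − 10) − 0 = 0, and there is no ∂_3, so H_2 ≅ 0.

As a check, the Euler characteristic is 6 − 15 + 10 = 1, which agrees with 1 − 0 + 0 = 1.
(K is a triangulation of the real projective plane RP^2.)

H_0 = Z,  H_1 = Z_2,  H_2 = 0.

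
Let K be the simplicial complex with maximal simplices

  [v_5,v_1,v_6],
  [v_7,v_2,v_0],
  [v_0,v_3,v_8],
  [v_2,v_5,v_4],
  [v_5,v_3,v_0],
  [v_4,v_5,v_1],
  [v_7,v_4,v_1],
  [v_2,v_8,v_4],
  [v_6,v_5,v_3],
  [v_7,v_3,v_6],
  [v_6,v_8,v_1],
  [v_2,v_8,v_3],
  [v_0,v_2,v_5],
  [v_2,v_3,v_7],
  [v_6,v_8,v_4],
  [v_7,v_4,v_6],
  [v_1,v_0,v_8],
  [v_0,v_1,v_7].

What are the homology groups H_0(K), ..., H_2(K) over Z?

H_0 ≅ Z,  H_1 ≅ Z ⊕ Z/2,  H_2 = 0.

K has 9 vertices, 27 edges, 18 triangles.
rank ∂_0 = 0, rank ∂_1 = 8 ⇒ b_0 = 9 − 0 − 8 = 1; all invariant factors of ∂_1 are 1 so no torsion. So H_0 = Z.
rank ∂_1 = 8, rank ∂_2 = 18 ⇒ b_1 = 27 − 8 − 18 = 1; ∂_2 has invariant factor(s) [2] giving torsion. So H_1 = Z ⊕ Z/2.
rank ∂_2 = 18, rank ∂_3 = 0 ⇒ b_2 = 18 − 18 − 0 = 0. So H_2 = 0.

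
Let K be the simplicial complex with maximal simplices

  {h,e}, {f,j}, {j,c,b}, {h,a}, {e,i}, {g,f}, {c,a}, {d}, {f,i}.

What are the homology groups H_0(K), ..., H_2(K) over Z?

H_0 = Z^2,  H_1 = Z,  H_2 = 0.

Order the vertices as a < b < c < d < e < f < g < h < i < j. Listing each simplex with vertices in this order, K has dimension 2 with simplices:

  0-simplices (10): a, b, c, d, e, f, g, h, i, j
  1-simplices (10): ac, ah, bc, bj, cj, eh, ei, fg, fi, fj
  2-simplices (1): bcj

giving chain groups C_0 ≅ Z^10, C_1 ≅ Z^10, C_2 ≅ Z^1.

The boundary map ∂_1: C_1 → C_0 maps an edge to its endpoints' difference, ∂[p,q] = q − p.
The 10×10 boundary matrix has rank 8 and Smith normal form diag(1,1,1,1,1,1,1,1).

The boundary map ∂_2: C_2 → C_1 maps a triangle to the signed sum of its edges. For instance
  ∂bcj = cj − bj + bc.
The resulting 10×1 matrix has rank 1, and its Smith normal form has invariant factors (1).

Reading off H_k = ker ∂_k / im ∂_{k+1}:

  H_0: rank C_0 − rank ∂_1 = 10 − 8 = 2, and the invariant factors of ∂_1 are all 1, so H_0 ≅ Z^2.
  H_1: rank ker ∂_1 − rank ∂_2 = (10 − 8) − 1 = 1, and the invariant factors of ∂_2 are all 1, so H_1 ≅ Z.
  H_2: rank ker ∂_2 − rank ∂_3 = (1 − 1) − 0 = 0, and there is no ∂_3, so H_2 ≅ 0.

As a check, the Euler characteristic is 10 − 10 + 1 = 1, which agrees with 2 − 1 + 0 = 1.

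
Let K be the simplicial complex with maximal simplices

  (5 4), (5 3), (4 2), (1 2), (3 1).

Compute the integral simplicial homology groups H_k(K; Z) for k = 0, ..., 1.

Take the total order 1 < 2 < 3 < 4 < 5 on the vertex set. Then K (dimension 1) consists of the simplices:

  0-simplices (5): [1], [2], [3], [4], [5]
  1-simplices (5): [1,2], [1,3], [2,4], [3,5], [4,5]

giving chain groups C_0 ≅ Z^5, C_1 ≅ Z^5.

The boundary map ∂_1: C_1 → C_0 sends each edge [p,q] (with p < q) to q − p. For instance
  ∂[4,5] = [5] − [4].
The 5×5 boundary matrix has rank 4 and Smith normal form diag(1,1,1,1).

From H_k ≅ ker(∂_k) / im(∂_{k+1}) we obtain:

  H_0: rank C_0 − rank ∂_1 = 5 − 4 = 1, and the invariant factors of ∂_1 are all 1, so H_0 ≅ Z.
  H_1: rank ker ∂_1 − rank ∂_2 = (5 − 4) − 0 = 1, and there is no ∂_2, so H_1 ≅ Z.

(K is a triangulation of the circle S^1.)

H_0 ≅ Z,  H_1 ≅ Z.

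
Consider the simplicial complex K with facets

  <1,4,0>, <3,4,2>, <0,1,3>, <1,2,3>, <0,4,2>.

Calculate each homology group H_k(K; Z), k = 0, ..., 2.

H_0 = Z,  H_1 = Z,  H_2 = 0.

Order the vertices as 0 < 1 < 2 < 3 < 4. Listing each simplex with vertices in this order, K has dimension 2 with simplices:

  0-simplices (5): [0], [1], [2], [3], [4]
  1-simplices (10): [0,1], [0,2], [0,3], [0,4], [1,2], [1,3], [1,4], [2,3], [2,4], [3,4]
  2-simplices (5): [0,1,3], [0,1,4], [0,2,4], [1,2,3], [2,3,4]

Hence C_0 ≅ Z^5, C_1 ≅ Z^10, C_2 ≅ Z^5.

∂_1: C_1 → C_0 is given by ∂[p,q] = [q] − [p]. For instance
  ∂[0,3] = [3] − [0].
The resulting 5×10 matrix has rank 4, and its Smith normal form has invariant factors (1,1,1,1).

The boundary map ∂_2: C_2 → C_1 acts by ∂[p,q,r] = [q,r] − [p,r] + [p,q]. For instance
  ∂[0,1,4] = [1,4] − [0,4] + [0,1],
  ∂[0,2,4] = [2,4] − [0,4] + [0,2].
As a 10×5 matrix over Z this has rank 5, with invariant factors (1,1,1,1,1).

From H_k ≅ ker(∂_k) / im(∂_{k+1}) we obtain:

  H_0: rank C_0 − rank ∂_1 = 5 − 4 = 1, and the invariant factors of ∂_1 are all 1, so H_0 ≅ Z.
  H_1: rank ker ∂_1 − rank ∂_2 = (10 − 4) − 5 = 1, and the invariant factors of ∂_2 are all 1, so H_1 ≅ Z.
  H_2: rank ker ∂_2 − rank ∂_3 = (5 − 5) − 0 = 0, and there is no ∂_3, so H_2 ≅ 0.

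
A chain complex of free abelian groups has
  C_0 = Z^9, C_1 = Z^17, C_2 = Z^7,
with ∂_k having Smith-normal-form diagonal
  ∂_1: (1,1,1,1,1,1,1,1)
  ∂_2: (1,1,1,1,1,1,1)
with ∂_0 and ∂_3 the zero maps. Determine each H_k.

H_0: b_0 = 9 − 0 − 8 = 1; torsion from ∂_1 factors > 1: none. So H_0 ≅ Z.
H_1: b_1 = 17 − 8 − 7 = 2; torsion from ∂_2 factors > 1: none. So H_1 ≅ Z^2.
H_2: b_2 = 7 − 7 − 0 = 0; torsion from ∂_3 factors > 1: none. So H_2 ≅ 0.

H_0 ≅ Z,  H_1 ≅ Z^2,  H_2 = 0.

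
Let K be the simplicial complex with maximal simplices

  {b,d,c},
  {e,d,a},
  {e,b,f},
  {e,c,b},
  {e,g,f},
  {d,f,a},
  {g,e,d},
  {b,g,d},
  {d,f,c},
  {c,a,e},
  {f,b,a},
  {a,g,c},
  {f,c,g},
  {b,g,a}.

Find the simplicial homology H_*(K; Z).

H_0 ≅ Z,  H_1 ≅ Z^2,  H_2 ≅ Z.

Order the vertices as a < b < c < d < e < f < g. Listing each simplex with vertices in this order, K has dimension 2 with simplices:

  0-simplices (7): a, b, c, d, e, f, g
  1-simplices (21): ab, ac, ad, ae, af, ag, bc, bd, be, bf, bg, cd, ce, cf, cg, de, df, dg, ef, eg, fg
  2-simplices (14): abf, abg, ace, acg, ade, adf, bcd, bce, bdg, bef, cdf, cfg, deg, efg

so the chain groups are C_0 ≅ Z^7, C_1 ≅ Z^21, C_2 ≅ Z^14.

The boundary map ∂_1: C_1 → C_0 is given by ∂[p,q] = [q] − [p].
This gives a 7×21 integer matrix of rank 6; reducing to Smith normal form yields diagonal entries (1,1,1,1,1,1).

Boundary ∂_2: C_2 → C_1 acts by ∂[p,q,r] = [q,r] − [p,r] + [p,q]. For instance
  ∂adf = df − af + ad,
  ∂ace = ce − ae + ac.
As a 21×14 matrix over Z this has rank 13, with invariant factors (1,1,1,1,1,1,1,1,1,1,1,1,1).

From H_k ≅ ker(∂_k) / im(∂_{k+1}) we obtain:

  H_0: rank C_0 − rank ∂_1 = 7 − 6 = 1, and the invariant factors of ∂_1 are all 1, so H_0 = Z.
  H_1: rank ker ∂_1 − rank ∂_2 = (21 − 6) − 13 = 2, and the invariant factors of ∂_2 are all 1, so H_1 = Z^2.
  H_2: rank ker ∂_2 − rank ∂_3 = (14 − 13) − 0 = 1, and there is no ∂_3, so H_2 = Z.

As a check, the Euler characteristic is 7 − 21 + 14 = 0, which agrees with 1 − 2 + 1 = 0.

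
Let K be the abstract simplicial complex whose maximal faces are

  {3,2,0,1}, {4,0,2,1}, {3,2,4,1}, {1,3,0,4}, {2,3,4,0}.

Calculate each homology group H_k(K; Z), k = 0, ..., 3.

H_0 = Z,  H_1 = 0,  H_2 = 0,  H_3 = Z.

Fix the vertex order 0 < 1 < 2 < 3 < 4 and write every simplex with vertices in increasing order. Then dim K = 3 and the simplices of K are:

  0-simplices (5): [0], [1], [2], [3], [4]
  1-simplices (10): [0,1], [0,2], [0,3], [0,4], [1,2], [1,3], [1,4], [2,3], [2,4], [3,4]
  2-simplices (10): [0,1,2], [0,1,3], [0,1,4], [0,2,3], [0,2,4], [0,3,4], [1,2,3], [1,2,4], [1,3,4], [2,3,4]
  3-simplices (5): [0,1,2,3], [0,1,2,4], [0,1,3,4], [0,2,3,4], [1,2,3,4]

so the chain groups are C_0 ≅ Z^5, C_1 ≅ Z^10, C_2 ≅ Z^10, C_3 ≅ Z^5.

Boundary ∂_1: C_1 → C_0 maps an edge to its endpoints' difference, ∂[p,q] = q − p. For instance
  ∂[0,2] = [2] − [0].
This gives a 5×10 integer matrix of rank 4; reducing to Smith normal form yields diagonal entries (1,1,1,1).

Boundary ∂_2: C_2 → C_1 sends each 2-simplex [p,q,r] to [q,r] − [p,r] + [p,q]. For instance
  ∂[0,3,4] = [3,4] − [0,4] + [0,3],
  ∂[0,1,4] = [1,4] − [0,4] + [0,1].
The 10×10 boundary matrix has rank 6 and Smith normal form diag(1,1,1,1,1,1).

Boundary ∂_3: C_3 → C_2 sends each 3-simplex σ to the alternating sum Σ_i (−1)^i (σ with its i-th vertex removed). For instance
  ∂[0,1,3,4] = [1,3,4] − [0,3,4] + [0,1,4] − [0,1,3],
  ∂[0,2,3,4] = [2,3,4] − [0,3,4] + [0,2,4] − [0,2,3].
The 10×5 boundary matrix has rank 4 and Smith normal form diag(1,1,1,1).

Now H_k = ker ∂_k / im ∂_{k+1}, so:

  H_0: rank C_0 − rank ∂_1 = 5 − 4 = 1, and the invariant factors of ∂_1 are all 1, so H_0 = Z.
  H_1: rank ker ∂_1 − rank ∂_2 = (10 − 4) − 6 = 0, and the invariant factors of ∂_2 are all 1, so H_1 = 0.
  H_2: rank ker ∂_2 − rank ∂_3 = (10 − 6) − 4 = 0, and the invariant factors of ∂_3 are all 1, so H_2 = 0.
  H_3: rank ker ∂_3 − rank ∂_4 = (5 − 4) − 0 = 1, and there is no ∂_4, so H_3 = Z.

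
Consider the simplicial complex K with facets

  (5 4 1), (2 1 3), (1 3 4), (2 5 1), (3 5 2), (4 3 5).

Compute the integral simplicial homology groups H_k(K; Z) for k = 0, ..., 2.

H_0 = Z,  H_1 = 0,  H_2 = Z.

Take the total order 1 < 2 < 3 < 4 < 5 on the vertex set. Then K (dimension 2) consists of the simplices:

  0-simplices (5): [1], [2], [3], [4], [5]
  1-simplices (9): [1,2], [1,3], [1,4], [1,5], [2,3], [2,5], [3,4], [3,5], [4,5]
  2-simplices (6): [1,2,3], [1,2,5], [1,3,4], [1,4,5], [2,3,5], [3,4,5]

Hence C_0 ≅ Z^5, C_1 ≅ Z^9, C_2 ≅ Z^6.

Boundary ∂_1: C_1 → C_0 maps an edge to its endpoints' difference, ∂[p,q] = q − p. For instance
  ∂[1,3] = [3] − [1].
As a 5×9 matrix over Z this has rank 4, with invariant factors (1,1,1,1).

Boundary ∂_2: C_2 → C_1 acts by ∂[p,q,r] = [q,r] − [p,r] + [p,q]. For instance
  ∂[3,4,5] = [4,5] − [3,5] + [3,4],
  ∂[1,2,3] = [2,3] − [1,3] + [1,2].
The 9×6 boundary matrix has rank 5 and Smith normal form diag(1,1,1,1,1).

Reading off H_k = ker ∂_k / im ∂_{k+1}:

  H_0: rank C_0 − rank ∂_1 = 5 − 4 = 1, and the invariant factors of ∂_1 are all 1, so H_0 = Z.
  H_1: rank ker ∂_1 − rank ∂_2 = (9 − 4) − 5 = 0, and the invariant factors of ∂_2 are all 1, so H_1 = 0.
  H_2: rank ker ∂_2 − rank ∂_3 = (6 − 5) − 0 = 1, and there is no ∂_3, so H_2 = Z.

As a check, the Euler characteristic is 5 − 9 + 6 = 2, which agrees with 1 − 0 + 1 = 2.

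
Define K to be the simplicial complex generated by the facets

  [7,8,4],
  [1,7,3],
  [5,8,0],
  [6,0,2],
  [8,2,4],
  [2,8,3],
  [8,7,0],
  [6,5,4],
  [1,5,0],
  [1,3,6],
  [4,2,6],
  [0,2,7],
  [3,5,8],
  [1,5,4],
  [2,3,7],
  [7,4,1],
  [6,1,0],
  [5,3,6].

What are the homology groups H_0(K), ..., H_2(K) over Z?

We work with the vertex ordering 0 < 1 < 2 < 3 < 4 < 5 < 6 < 7 < 8. The simplices of K, each written with vertices in increasing order, are:

  0-simplices (9): [0], [1], [2], [3], [4], [5], [6], [7], [8]
  1-simplices (27): (27 of them)
  2-simplices (18): [0,1,5], [0,1,6], [0,2,6], [0,2,7], [0,5,8], [0,7,8], [1,3,6], [1,3,7], [1,4,5], [1,4,7], [2,3,7], [2,3,8], [2,4,6], [2,4,8], [3,5,6], [3,5,8], [4,5,6], [4,7,8]

giving chain groups C_0 ≅ Z^9, C_1 ≅ Z^27, C_2 ≅ Z^18.

Boundary ∂_1: C_1 → C_0 maps an edge to its endpoints' difference, ∂[p,q] = q − p. For instance
  ∂[3,5] = [5] − [3].
This gives a 9×27 integer matrix of rank 8; reducing to Smith normal form yields diagonal entries (1,1,1,1,1,1,1,1).

Boundary ∂_2: C_2 → C_1 sends each 2-simplex [p,q,r] to [q,r] − [p,r] + [p,q]. For instance
  ∂[2,4,8] = [4,8] − [2,8] + [2,4],
  ∂[0,1,5] = [1,5] − [0,5] + [0,1].
The 27×18 boundary matrix has rank 18 and Smith normal form diag(1,1,1,1,1,1,1,1,1,1,1,1,1,1,1,1,1,2).

Computing H_k = (kernel of ∂_k) / (image of ∂_{k+1}):

  H_0: rank C_0 − rank ∂_1 = 9 − 8 = 1, and the invariant factors of ∂_1 are all 1, so H_0 = Z.
  H_1: rank ker ∂_1 − rank ∂_2 = (27 − 8) − 18 = 1, and ∂_2 has invariant factor 2 > 1, so H_1 = Z ⊕ Z/2.
  H_2: rank ker ∂_2 − rank ∂_3 = (18 − 18) − 0 = 0, and there is no ∂_3, so H_2 = 0.

(K is a triangulation of the Klein bottle.)

H_0 = Z,  H_1 = Z ⊕ Z/2,  H_2 = 0.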